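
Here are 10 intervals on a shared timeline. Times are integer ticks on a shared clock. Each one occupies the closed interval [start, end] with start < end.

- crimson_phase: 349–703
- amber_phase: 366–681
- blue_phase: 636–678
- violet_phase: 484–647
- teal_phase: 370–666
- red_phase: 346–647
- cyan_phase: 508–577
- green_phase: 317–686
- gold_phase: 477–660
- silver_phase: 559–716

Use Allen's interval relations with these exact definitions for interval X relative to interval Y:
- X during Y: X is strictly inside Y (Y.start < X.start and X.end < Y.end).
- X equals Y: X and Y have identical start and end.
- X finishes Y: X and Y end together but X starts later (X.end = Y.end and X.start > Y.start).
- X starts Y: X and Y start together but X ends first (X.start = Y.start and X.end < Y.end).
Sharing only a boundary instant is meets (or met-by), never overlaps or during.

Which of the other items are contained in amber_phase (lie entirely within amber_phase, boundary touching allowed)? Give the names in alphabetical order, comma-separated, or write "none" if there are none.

blue_phase, cyan_phase, gold_phase, teal_phase, violet_phase

Target amber_phase = [366, 681].
blue_phase [636, 678] → during → yes.
crimson_phase [349, 703] → contains → no.
cyan_phase [508, 577] → during → yes.
gold_phase [477, 660] → during → yes.
green_phase [317, 686] → contains → no.
red_phase [346, 647] → overlaps → no.
silver_phase [559, 716] → overlapped-by → no.
teal_phase [370, 666] → during → yes.
violet_phase [484, 647] → during → yes.
Result: blue_phase, cyan_phase, gold_phase, teal_phase, violet_phase.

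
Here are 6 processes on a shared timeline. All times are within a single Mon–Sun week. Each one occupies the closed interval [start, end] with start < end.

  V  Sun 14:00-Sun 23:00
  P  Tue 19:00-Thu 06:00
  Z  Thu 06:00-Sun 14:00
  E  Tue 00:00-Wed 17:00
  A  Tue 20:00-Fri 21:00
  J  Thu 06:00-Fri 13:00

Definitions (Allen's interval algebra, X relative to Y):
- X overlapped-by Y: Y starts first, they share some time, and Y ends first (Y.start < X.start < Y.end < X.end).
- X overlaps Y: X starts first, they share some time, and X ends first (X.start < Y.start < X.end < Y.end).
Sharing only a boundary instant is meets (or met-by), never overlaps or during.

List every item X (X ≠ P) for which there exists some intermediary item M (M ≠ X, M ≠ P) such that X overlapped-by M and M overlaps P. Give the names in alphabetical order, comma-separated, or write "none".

Target P = [Tue 19:00, Thu 06:00].
Intermediaries M with M overlaps P: E.
Via E — items with X overlapped-by E: A.
Union: A.

A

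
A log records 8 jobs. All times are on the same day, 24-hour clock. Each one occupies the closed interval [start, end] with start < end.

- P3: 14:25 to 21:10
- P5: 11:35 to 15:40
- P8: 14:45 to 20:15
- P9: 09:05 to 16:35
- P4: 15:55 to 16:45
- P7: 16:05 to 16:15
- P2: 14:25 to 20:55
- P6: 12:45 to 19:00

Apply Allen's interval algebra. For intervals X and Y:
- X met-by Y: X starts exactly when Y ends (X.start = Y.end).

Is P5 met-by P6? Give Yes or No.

No

P5 = [11:35, 15:40], P6 = [12:45, 19:00].
Actual relation of P5 to P6: overlaps.
Asked whether 'met-by' holds → No.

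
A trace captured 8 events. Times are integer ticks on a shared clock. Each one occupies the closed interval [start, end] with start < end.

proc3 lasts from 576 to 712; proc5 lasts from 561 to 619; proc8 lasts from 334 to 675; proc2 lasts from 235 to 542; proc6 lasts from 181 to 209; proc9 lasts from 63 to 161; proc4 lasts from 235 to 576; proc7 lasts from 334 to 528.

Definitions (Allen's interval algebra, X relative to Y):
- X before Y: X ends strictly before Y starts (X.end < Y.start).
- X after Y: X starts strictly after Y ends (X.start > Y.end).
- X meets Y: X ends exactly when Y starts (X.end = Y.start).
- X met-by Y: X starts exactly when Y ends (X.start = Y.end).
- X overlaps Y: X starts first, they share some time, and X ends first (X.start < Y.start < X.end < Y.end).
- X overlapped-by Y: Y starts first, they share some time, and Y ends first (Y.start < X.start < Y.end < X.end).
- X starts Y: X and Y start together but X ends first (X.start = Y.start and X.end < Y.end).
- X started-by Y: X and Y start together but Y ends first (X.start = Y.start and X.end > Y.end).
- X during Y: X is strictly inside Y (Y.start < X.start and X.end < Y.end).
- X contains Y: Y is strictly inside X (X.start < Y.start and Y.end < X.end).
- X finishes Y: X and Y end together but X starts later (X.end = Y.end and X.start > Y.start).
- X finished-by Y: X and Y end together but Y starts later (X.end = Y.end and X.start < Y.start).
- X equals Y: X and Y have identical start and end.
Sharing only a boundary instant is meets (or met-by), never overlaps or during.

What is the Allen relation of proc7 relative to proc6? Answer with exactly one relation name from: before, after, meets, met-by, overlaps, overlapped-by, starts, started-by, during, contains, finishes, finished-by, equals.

after

proc7 = [334, 528]; proc6 = [181, 209].
Compare endpoints: proc7.start > proc6.start, proc7.start > proc6.end, proc7.end > proc6.start, proc7.end > proc6.end.
That pattern is 'after'.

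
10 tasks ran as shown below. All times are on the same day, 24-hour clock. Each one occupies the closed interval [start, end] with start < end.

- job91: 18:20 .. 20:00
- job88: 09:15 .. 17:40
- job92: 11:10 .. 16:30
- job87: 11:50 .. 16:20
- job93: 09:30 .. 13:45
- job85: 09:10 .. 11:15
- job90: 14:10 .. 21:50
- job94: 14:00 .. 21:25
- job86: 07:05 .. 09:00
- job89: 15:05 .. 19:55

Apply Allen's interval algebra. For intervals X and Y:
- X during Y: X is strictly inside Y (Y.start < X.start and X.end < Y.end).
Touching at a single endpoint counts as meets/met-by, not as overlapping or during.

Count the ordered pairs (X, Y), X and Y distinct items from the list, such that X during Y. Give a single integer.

Checking all 90 ordered pairs for relation 'during'; matching pairs in alphabetical order:
(job87, job88): job87 during job88 ✓
(job87, job92): job87 during job92 ✓
(job89, job90): job89 during job90 ✓
(job89, job94): job89 during job94 ✓
(job91, job90): job91 during job90 ✓
(job91, job94): job91 during job94 ✓
(job92, job88): job92 during job88 ✓
(job93, job88): job93 during job88 ✓
Count: 8.

8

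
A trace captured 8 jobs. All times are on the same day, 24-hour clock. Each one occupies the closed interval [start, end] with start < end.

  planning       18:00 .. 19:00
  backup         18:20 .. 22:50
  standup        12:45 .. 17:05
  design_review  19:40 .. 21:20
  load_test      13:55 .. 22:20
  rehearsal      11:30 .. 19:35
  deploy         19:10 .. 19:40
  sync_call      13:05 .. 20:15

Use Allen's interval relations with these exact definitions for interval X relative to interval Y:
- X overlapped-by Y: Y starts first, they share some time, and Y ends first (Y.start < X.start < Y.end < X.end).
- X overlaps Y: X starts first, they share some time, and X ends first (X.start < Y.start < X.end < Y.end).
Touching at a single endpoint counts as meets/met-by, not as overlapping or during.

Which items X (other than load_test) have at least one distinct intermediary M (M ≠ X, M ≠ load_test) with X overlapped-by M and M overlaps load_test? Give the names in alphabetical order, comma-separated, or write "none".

backup, deploy, design_review, sync_call

Target load_test = [13:55, 22:20].
Intermediaries M with M overlaps load_test: rehearsal, standup, sync_call.
Via rehearsal — items with X overlapped-by rehearsal: backup, deploy, sync_call.
Via standup — items with X overlapped-by standup: sync_call.
Via sync_call — items with X overlapped-by sync_call: backup, design_review.
Union: backup, deploy, design_review, sync_call.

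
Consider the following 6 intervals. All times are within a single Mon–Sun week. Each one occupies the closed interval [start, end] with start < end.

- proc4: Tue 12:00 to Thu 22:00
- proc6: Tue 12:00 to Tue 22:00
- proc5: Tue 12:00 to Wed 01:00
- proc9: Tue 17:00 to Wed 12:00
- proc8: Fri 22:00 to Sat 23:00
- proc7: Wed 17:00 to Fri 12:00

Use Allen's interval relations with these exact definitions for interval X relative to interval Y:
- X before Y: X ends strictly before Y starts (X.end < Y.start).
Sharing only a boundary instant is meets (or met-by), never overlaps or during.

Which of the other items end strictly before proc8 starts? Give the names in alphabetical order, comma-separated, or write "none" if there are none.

Target proc8 = [Fri 22:00, Sat 23:00].
proc4 [Tue 12:00, Thu 22:00] → before → yes.
proc5 [Tue 12:00, Wed 01:00] → before → yes.
proc6 [Tue 12:00, Tue 22:00] → before → yes.
proc7 [Wed 17:00, Fri 12:00] → before → yes.
proc9 [Tue 17:00, Wed 12:00] → before → yes.
Result: proc4, proc5, proc6, proc7, proc9.

proc4, proc5, proc6, proc7, proc9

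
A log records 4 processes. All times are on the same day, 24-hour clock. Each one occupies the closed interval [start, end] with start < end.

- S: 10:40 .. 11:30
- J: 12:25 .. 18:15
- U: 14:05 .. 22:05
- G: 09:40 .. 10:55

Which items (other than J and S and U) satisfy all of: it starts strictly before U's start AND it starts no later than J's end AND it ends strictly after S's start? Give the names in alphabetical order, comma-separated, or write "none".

Conditions: its start is strictly before U's start (X.start < 14:05) AND its start is no later than J's end (X.start <= 18:15) AND its end is strictly after S's start (X.end > 10:40).
G: start 09:40 < 14:05? ✓; start 09:40 <= 18:15? ✓; end 10:55 > 10:40? ✓ → yes.
Result: G.

G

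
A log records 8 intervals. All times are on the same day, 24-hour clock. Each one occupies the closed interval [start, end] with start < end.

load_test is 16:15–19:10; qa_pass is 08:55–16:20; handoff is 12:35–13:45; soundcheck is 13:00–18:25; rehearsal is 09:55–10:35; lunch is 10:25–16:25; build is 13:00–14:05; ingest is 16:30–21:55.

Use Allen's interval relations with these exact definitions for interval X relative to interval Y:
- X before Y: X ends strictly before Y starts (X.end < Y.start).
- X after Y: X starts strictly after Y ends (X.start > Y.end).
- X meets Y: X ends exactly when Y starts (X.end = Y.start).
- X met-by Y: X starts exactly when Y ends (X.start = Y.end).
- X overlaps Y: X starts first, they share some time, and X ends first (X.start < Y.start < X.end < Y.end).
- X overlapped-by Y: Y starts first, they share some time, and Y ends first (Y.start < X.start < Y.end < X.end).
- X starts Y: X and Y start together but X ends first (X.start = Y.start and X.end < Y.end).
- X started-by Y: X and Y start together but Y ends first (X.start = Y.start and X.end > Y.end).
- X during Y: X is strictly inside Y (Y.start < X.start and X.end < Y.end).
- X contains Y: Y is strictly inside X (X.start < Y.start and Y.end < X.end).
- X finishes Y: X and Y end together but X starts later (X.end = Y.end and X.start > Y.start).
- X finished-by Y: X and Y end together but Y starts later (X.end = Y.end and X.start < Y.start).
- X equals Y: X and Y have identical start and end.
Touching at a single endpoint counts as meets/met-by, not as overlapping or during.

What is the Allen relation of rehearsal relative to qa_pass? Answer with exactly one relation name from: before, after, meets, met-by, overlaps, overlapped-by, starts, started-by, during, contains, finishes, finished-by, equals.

during

rehearsal = [09:55, 10:35]; qa_pass = [08:55, 16:20].
Compare endpoints: rehearsal.start > qa_pass.start, rehearsal.start < qa_pass.end, rehearsal.end > qa_pass.start, rehearsal.end < qa_pass.end.
That pattern is 'during'.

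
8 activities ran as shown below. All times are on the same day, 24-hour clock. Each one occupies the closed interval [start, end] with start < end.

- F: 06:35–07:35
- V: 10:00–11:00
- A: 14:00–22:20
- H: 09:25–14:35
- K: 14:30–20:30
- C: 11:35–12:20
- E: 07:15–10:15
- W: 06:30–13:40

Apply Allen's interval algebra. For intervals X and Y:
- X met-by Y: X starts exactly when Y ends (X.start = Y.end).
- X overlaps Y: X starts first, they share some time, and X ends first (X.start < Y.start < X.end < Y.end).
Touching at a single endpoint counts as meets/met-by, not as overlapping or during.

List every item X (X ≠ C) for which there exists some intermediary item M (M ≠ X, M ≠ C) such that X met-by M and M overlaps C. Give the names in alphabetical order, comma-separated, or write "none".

none

Target C = [11:35, 12:20].
Intermediaries M with M overlaps C: none.
Union: none.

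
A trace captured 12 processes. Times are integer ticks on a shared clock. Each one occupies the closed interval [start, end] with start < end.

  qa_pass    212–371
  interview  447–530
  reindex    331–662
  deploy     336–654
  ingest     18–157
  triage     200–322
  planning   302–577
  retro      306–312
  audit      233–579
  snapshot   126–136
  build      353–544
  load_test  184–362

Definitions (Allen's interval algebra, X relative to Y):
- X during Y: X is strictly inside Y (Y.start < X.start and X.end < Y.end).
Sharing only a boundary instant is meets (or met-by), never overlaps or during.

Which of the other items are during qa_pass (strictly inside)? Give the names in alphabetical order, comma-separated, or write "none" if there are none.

retro

Target qa_pass = [212, 371].
audit [233, 579] → overlapped-by → no.
build [353, 544] → overlapped-by → no.
deploy [336, 654] → overlapped-by → no.
ingest [18, 157] → before → no.
interview [447, 530] → after → no.
load_test [184, 362] → overlaps → no.
planning [302, 577] → overlapped-by → no.
reindex [331, 662] → overlapped-by → no.
retro [306, 312] → during → yes.
snapshot [126, 136] → before → no.
triage [200, 322] → overlaps → no.
Result: retro.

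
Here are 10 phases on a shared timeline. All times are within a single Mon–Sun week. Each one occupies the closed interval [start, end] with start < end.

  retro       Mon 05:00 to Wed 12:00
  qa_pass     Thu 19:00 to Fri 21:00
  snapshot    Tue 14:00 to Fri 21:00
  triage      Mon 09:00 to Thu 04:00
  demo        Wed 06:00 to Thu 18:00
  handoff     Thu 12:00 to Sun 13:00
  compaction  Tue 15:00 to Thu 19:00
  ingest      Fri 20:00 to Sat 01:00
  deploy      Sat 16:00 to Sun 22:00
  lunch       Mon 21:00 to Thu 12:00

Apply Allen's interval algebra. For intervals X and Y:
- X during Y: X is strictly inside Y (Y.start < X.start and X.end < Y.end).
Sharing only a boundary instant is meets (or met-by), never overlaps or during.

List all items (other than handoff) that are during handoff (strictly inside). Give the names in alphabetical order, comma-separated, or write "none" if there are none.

ingest, qa_pass

Target handoff = [Thu 12:00, Sun 13:00].
compaction [Tue 15:00, Thu 19:00] → overlaps → no.
demo [Wed 06:00, Thu 18:00] → overlaps → no.
deploy [Sat 16:00, Sun 22:00] → overlapped-by → no.
ingest [Fri 20:00, Sat 01:00] → during → yes.
lunch [Mon 21:00, Thu 12:00] → meets → no.
qa_pass [Thu 19:00, Fri 21:00] → during → yes.
retro [Mon 05:00, Wed 12:00] → before → no.
snapshot [Tue 14:00, Fri 21:00] → overlaps → no.
triage [Mon 09:00, Thu 04:00] → before → no.
Result: ingest, qa_pass.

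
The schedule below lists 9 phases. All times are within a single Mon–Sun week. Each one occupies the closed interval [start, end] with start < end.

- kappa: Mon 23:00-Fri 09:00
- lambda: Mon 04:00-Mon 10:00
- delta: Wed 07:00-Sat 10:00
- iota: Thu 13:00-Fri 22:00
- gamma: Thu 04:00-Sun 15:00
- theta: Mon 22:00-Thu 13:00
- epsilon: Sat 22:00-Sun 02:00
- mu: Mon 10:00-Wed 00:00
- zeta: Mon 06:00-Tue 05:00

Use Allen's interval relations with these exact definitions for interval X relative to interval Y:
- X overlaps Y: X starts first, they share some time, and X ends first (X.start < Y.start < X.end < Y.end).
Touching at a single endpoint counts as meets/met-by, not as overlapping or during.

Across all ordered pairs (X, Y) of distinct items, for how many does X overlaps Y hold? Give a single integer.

Checking all 72 ordered pairs for relation 'overlaps'; matching pairs in alphabetical order:
(delta, gamma): delta overlaps gamma ✓
(kappa, delta): kappa overlaps delta ✓
(kappa, gamma): kappa overlaps gamma ✓
(kappa, iota): kappa overlaps iota ✓
(lambda, zeta): lambda overlaps zeta ✓
(mu, kappa): mu overlaps kappa ✓
(mu, theta): mu overlaps theta ✓
(theta, delta): theta overlaps delta ✓
(theta, gamma): theta overlaps gamma ✓
(theta, kappa): theta overlaps kappa ✓
(zeta, kappa): zeta overlaps kappa ✓
(zeta, mu): zeta overlaps mu ✓
(zeta, theta): zeta overlaps theta ✓
Count: 13.

13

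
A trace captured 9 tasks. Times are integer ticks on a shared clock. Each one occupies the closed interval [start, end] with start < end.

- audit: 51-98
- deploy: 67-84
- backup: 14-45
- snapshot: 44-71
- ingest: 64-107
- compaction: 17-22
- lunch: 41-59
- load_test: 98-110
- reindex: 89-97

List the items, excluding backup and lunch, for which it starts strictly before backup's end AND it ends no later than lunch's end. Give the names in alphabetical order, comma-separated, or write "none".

Conditions: its start is strictly before backup's end (X.start < 45) AND its end is no later than lunch's end (X.end <= 59).
audit: start 51 < 45? ✗; end 98 <= 59? ✗ → no.
compaction: start 17 < 45? ✓; end 22 <= 59? ✓ → yes.
deploy: start 67 < 45? ✗; end 84 <= 59? ✗ → no.
ingest: start 64 < 45? ✗; end 107 <= 59? ✗ → no.
load_test: start 98 < 45? ✗; end 110 <= 59? ✗ → no.
reindex: start 89 < 45? ✗; end 97 <= 59? ✗ → no.
snapshot: start 44 < 45? ✓; end 71 <= 59? ✗ → no.
Result: compaction.

compaction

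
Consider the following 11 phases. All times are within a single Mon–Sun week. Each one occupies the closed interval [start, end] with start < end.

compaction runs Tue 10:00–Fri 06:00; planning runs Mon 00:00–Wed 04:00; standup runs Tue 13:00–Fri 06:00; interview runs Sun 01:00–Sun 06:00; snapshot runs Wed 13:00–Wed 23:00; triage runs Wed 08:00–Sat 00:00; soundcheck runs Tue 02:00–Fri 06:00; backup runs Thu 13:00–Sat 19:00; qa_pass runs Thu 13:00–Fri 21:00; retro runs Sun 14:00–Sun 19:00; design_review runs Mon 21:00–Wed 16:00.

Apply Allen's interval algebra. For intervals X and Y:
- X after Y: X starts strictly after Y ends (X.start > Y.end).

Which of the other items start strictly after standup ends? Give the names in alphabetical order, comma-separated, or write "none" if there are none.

Target standup = [Tue 13:00, Fri 06:00].
backup [Thu 13:00, Sat 19:00] → overlapped-by → no.
compaction [Tue 10:00, Fri 06:00] → finished-by → no.
design_review [Mon 21:00, Wed 16:00] → overlaps → no.
interview [Sun 01:00, Sun 06:00] → after → yes.
planning [Mon 00:00, Wed 04:00] → overlaps → no.
qa_pass [Thu 13:00, Fri 21:00] → overlapped-by → no.
retro [Sun 14:00, Sun 19:00] → after → yes.
snapshot [Wed 13:00, Wed 23:00] → during → no.
soundcheck [Tue 02:00, Fri 06:00] → finished-by → no.
triage [Wed 08:00, Sat 00:00] → overlapped-by → no.
Result: interview, retro.

interview, retro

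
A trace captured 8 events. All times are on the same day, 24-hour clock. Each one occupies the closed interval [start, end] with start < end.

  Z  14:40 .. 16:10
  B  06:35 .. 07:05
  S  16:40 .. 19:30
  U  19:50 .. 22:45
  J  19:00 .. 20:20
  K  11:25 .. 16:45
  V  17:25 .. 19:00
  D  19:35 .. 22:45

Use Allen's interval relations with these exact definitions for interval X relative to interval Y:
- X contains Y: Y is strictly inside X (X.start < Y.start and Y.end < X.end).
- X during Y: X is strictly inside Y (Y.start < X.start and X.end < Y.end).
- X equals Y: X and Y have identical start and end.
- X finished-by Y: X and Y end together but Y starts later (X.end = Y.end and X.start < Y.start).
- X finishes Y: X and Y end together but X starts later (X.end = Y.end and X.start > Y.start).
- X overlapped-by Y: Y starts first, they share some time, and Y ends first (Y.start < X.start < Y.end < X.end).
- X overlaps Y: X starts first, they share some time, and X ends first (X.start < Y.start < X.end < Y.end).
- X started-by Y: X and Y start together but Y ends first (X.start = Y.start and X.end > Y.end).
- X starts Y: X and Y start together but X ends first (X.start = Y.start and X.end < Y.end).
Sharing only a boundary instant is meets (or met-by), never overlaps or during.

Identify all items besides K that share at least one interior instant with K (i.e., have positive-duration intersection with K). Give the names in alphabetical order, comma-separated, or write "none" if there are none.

S, Z

Target K = [11:25, 16:45].
B [06:35, 07:05] → before → no.
D [19:35, 22:45] → after → no.
J [19:00, 20:20] → after → no.
S [16:40, 19:30] → overlapped-by → yes.
U [19:50, 22:45] → after → no.
V [17:25, 19:00] → after → no.
Z [14:40, 16:10] → during → yes.
Result: S, Z.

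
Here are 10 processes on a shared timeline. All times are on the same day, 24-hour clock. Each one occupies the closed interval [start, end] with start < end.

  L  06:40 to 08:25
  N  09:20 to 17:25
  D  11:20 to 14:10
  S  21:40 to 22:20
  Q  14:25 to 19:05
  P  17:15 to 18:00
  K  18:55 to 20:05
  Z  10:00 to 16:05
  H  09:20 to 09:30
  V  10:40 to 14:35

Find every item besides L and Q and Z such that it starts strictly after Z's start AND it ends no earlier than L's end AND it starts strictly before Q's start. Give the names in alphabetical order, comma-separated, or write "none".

Conditions: its start is strictly after Z's start (X.start > 10:00) AND its end is no earlier than L's end (X.end >= 08:25) AND its start is strictly before Q's start (X.start < 14:25).
D: start 11:20 > 10:00? ✓; end 14:10 >= 08:25? ✓; start 11:20 < 14:25? ✓ → yes.
H: start 09:20 > 10:00? ✗; end 09:30 >= 08:25? ✓; start 09:20 < 14:25? ✓ → no.
K: start 18:55 > 10:00? ✓; end 20:05 >= 08:25? ✓; start 18:55 < 14:25? ✗ → no.
N: start 09:20 > 10:00? ✗; end 17:25 >= 08:25? ✓; start 09:20 < 14:25? ✓ → no.
P: start 17:15 > 10:00? ✓; end 18:00 >= 08:25? ✓; start 17:15 < 14:25? ✗ → no.
S: start 21:40 > 10:00? ✓; end 22:20 >= 08:25? ✓; start 21:40 < 14:25? ✗ → no.
V: start 10:40 > 10:00? ✓; end 14:35 >= 08:25? ✓; start 10:40 < 14:25? ✓ → yes.
Result: D, V.

D, V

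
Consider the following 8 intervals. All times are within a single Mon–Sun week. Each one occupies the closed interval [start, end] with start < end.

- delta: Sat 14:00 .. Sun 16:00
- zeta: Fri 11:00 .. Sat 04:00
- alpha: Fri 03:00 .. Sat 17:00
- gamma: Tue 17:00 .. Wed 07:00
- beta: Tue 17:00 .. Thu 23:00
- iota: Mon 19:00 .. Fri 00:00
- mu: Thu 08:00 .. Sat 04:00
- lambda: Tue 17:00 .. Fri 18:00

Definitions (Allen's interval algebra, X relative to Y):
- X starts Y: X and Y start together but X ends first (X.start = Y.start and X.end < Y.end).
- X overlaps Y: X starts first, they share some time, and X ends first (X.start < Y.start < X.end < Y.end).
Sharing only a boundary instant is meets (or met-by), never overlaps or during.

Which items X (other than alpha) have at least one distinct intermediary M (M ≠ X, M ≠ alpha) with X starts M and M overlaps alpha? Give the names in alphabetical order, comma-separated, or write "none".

Target alpha = [Fri 03:00, Sat 17:00].
Intermediaries M with M overlaps alpha: lambda, mu.
Via lambda — items with X starts lambda: beta, gamma.
Via mu — items with X starts mu: none.
Union: beta, gamma.

beta, gamma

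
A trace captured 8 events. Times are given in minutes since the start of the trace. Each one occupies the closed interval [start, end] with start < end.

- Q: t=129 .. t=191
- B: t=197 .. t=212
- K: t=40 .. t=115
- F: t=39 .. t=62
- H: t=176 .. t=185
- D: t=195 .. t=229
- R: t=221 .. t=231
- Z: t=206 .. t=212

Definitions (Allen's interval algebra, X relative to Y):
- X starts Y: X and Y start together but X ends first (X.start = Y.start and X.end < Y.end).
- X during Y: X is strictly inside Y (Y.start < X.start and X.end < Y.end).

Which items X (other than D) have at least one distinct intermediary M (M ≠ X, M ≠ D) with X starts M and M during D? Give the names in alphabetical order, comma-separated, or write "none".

Target D = [t=195, t=229].
Intermediaries M with M during D: B, Z.
Via B — items with X starts B: none.
Via Z — items with X starts Z: none.
Union: none.

none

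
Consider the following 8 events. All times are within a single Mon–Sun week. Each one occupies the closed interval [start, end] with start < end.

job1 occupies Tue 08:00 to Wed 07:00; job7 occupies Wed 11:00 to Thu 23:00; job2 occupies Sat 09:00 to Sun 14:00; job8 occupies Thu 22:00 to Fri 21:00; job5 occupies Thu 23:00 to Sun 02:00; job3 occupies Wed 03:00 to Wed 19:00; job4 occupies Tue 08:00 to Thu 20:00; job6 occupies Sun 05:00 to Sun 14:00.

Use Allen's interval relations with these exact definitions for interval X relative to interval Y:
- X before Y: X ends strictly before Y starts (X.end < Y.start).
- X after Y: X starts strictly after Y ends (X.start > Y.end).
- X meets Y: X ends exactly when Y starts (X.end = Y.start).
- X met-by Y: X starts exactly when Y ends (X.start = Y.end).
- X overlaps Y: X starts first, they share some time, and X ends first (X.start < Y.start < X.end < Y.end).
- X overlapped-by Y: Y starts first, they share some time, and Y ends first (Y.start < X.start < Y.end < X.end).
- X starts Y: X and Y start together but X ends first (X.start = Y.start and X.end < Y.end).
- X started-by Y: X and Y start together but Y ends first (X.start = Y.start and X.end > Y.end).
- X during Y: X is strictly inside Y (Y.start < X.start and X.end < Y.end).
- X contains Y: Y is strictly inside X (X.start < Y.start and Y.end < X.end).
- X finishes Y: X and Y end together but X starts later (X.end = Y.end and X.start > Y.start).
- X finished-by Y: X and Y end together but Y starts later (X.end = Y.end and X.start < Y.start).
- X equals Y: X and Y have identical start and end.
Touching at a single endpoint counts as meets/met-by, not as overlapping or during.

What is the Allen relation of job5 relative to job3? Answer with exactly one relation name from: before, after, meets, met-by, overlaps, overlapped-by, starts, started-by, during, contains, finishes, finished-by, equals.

after

job5 = [Thu 23:00, Sun 02:00]; job3 = [Wed 03:00, Wed 19:00].
Compare endpoints: job5.start > job3.start, job5.start > job3.end, job5.end > job3.start, job5.end > job3.end.
That pattern is 'after'.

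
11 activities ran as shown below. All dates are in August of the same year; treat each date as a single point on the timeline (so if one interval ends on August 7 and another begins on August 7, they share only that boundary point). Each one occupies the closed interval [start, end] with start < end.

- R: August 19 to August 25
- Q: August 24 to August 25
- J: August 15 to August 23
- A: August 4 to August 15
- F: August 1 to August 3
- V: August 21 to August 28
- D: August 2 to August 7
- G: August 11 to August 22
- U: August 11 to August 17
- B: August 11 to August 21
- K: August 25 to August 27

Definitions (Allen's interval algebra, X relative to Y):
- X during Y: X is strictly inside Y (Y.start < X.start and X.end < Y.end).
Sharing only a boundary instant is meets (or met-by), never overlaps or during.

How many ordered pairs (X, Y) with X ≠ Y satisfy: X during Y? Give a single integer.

2

Checking all 110 ordered pairs for relation 'during'; matching pairs in alphabetical order:
(K, V): K during V ✓
(Q, V): Q during V ✓
Count: 2.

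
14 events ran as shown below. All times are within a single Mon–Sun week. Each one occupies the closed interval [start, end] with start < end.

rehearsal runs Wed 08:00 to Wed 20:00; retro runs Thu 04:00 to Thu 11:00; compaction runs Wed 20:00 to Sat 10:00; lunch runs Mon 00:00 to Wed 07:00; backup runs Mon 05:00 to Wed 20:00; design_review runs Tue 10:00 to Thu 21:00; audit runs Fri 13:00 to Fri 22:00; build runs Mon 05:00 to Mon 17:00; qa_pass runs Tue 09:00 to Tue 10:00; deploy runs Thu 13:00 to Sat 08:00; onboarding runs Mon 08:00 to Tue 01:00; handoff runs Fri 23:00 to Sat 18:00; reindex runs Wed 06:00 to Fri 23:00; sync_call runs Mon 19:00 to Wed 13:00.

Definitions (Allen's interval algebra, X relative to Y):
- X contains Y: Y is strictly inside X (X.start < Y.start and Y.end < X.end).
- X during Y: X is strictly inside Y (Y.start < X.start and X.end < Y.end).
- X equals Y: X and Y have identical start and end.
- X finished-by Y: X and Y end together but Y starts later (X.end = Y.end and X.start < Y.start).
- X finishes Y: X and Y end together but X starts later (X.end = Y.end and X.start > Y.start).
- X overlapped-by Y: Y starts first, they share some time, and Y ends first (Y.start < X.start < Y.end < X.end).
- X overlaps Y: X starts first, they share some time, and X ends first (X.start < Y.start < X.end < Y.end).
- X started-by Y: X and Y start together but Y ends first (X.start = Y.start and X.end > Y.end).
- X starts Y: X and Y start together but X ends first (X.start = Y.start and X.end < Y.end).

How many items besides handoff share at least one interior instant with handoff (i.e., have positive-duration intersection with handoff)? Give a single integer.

2

Target handoff = [Fri 23:00, Sat 18:00].
audit [Fri 13:00, Fri 22:00] → before → no.
backup [Mon 05:00, Wed 20:00] → before → no.
build [Mon 05:00, Mon 17:00] → before → no.
compaction [Wed 20:00, Sat 10:00] → overlaps → counts.
deploy [Thu 13:00, Sat 08:00] → overlaps → counts.
design_review [Tue 10:00, Thu 21:00] → before → no.
lunch [Mon 00:00, Wed 07:00] → before → no.
onboarding [Mon 08:00, Tue 01:00] → before → no.
qa_pass [Tue 09:00, Tue 10:00] → before → no.
rehearsal [Wed 08:00, Wed 20:00] → before → no.
reindex [Wed 06:00, Fri 23:00] → meets → no.
retro [Thu 04:00, Thu 11:00] → before → no.
sync_call [Mon 19:00, Wed 13:00] → before → no.
Total: 2.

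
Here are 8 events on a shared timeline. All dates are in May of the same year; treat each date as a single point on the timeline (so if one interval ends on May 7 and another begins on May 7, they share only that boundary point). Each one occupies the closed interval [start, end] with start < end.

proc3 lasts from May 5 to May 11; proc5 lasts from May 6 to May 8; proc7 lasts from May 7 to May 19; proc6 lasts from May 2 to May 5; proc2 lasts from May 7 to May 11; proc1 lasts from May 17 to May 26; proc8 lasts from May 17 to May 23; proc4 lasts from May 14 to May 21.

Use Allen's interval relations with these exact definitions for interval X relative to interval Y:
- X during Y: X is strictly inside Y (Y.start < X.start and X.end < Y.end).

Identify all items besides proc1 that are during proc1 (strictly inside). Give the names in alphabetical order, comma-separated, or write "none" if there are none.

none

Target proc1 = [May 17, May 26].
proc2 [May 7, May 11] → before → no.
proc3 [May 5, May 11] → before → no.
proc4 [May 14, May 21] → overlaps → no.
proc5 [May 6, May 8] → before → no.
proc6 [May 2, May 5] → before → no.
proc7 [May 7, May 19] → overlaps → no.
proc8 [May 17, May 23] → starts → no.
Result: none.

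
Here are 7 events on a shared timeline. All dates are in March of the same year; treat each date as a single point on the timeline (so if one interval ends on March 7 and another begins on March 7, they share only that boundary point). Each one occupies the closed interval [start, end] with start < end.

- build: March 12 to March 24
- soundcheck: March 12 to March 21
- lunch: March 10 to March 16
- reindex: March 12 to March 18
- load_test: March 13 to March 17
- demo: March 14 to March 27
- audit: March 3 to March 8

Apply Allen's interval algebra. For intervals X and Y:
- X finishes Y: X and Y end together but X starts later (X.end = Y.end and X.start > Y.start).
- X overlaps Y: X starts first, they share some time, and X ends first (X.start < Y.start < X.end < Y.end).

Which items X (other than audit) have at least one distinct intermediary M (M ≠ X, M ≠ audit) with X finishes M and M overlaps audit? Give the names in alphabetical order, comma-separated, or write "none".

none

Target audit = [March 3, March 8].
Intermediaries M with M overlaps audit: none.
Union: none.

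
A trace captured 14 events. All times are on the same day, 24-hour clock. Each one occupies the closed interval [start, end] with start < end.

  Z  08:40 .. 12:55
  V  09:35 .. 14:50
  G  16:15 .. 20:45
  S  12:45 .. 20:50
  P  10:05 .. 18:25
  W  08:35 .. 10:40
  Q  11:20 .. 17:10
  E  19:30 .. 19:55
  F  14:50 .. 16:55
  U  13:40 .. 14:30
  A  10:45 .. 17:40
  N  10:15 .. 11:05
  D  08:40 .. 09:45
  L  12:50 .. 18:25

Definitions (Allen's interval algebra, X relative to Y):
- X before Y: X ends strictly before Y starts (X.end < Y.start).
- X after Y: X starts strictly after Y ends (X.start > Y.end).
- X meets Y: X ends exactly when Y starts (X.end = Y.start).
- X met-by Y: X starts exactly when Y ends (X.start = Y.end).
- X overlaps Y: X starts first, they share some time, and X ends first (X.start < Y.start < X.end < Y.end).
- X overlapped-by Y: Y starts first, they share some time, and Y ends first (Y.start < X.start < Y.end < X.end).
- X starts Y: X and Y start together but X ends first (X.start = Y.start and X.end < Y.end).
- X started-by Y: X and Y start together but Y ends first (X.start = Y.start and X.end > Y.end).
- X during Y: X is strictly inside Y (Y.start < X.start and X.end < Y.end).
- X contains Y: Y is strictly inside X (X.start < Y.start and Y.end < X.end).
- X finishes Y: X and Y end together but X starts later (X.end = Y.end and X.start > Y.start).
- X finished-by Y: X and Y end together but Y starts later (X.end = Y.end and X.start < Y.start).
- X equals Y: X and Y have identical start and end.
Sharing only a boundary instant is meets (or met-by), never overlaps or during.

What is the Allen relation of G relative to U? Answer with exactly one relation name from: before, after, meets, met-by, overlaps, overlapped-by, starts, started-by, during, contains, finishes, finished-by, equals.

after

G = [16:15, 20:45]; U = [13:40, 14:30].
Compare endpoints: G.start > U.start, G.start > U.end, G.end > U.start, G.end > U.end.
That pattern is 'after'.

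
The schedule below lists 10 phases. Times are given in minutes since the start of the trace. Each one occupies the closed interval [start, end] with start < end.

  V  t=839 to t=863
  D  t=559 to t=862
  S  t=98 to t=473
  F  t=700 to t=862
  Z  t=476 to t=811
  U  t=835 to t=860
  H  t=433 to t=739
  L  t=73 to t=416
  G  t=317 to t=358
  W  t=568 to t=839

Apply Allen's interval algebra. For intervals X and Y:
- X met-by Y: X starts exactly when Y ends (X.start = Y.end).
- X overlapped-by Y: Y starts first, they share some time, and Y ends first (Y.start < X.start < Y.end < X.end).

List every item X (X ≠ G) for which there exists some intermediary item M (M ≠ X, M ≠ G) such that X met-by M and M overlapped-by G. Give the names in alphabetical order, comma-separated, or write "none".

Target G = [t=317, t=358].
Intermediaries M with M overlapped-by G: none.
Union: none.

none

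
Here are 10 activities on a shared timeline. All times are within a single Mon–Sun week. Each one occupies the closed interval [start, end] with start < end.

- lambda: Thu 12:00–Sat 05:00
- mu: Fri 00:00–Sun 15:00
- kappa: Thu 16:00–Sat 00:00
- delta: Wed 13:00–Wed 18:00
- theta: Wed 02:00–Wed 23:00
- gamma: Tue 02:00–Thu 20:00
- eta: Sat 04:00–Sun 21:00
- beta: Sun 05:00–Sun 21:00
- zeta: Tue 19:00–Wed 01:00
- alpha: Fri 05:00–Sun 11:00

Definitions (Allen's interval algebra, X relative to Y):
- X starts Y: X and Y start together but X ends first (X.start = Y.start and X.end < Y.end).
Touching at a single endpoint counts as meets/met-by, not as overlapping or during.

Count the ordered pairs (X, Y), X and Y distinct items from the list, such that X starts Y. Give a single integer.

Checking all 90 ordered pairs for relation 'starts'; matching pairs in alphabetical order:
No pair satisfies it.
Count: 0.

0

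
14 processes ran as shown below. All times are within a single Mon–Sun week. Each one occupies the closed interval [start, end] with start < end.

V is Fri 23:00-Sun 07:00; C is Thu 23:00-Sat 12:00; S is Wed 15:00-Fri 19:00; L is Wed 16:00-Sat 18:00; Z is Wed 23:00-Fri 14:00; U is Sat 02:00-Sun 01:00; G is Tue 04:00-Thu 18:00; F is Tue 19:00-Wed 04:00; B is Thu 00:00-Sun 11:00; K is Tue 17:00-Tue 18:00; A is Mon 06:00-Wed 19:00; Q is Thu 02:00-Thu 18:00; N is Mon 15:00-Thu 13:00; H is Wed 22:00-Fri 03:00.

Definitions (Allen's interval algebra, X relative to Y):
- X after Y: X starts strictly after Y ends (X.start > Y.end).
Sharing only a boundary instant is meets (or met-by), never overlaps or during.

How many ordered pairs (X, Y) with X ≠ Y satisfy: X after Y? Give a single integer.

Checking all 182 ordered pairs for relation 'after'; matching pairs in alphabetical order:
(B, A): B after A ✓
(B, F): B after F ✓
(B, K): B after K ✓
(C, A): C after A ✓
(C, F): C after F ✓
(C, G): C after G ✓
(C, K): C after K ✓
(C, N): C after N ✓
(C, Q): C after Q ✓
(F, K): F after K ✓
(H, A): H after A ✓
(H, F): H after F ✓
(H, K): H after K ✓
(L, F): L after F ✓
(L, K): L after K ✓
(Q, A): Q after A ✓
(Q, F): Q after F ✓
(Q, K): Q after K ✓
(S, F): S after F ✓
(S, K): S after K ✓
(U, A): U after A ✓
(U, F): U after F ✓
(U, G): U after G ✓
(U, H): U after H ✓
... plus 17 further pairs not listed.
Count: 41.

41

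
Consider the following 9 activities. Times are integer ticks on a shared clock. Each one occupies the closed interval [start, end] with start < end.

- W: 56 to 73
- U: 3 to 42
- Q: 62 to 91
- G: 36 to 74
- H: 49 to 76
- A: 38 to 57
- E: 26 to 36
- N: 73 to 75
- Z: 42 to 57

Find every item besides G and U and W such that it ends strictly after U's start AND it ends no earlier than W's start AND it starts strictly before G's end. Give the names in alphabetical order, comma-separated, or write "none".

A, H, N, Q, Z

Conditions: its end is strictly after U's start (X.end > 3) AND its end is no earlier than W's start (X.end >= 56) AND its start is strictly before G's end (X.start < 74).
A: end 57 > 3? ✓; end 57 >= 56? ✓; start 38 < 74? ✓ → yes.
E: end 36 > 3? ✓; end 36 >= 56? ✗; start 26 < 74? ✓ → no.
H: end 76 > 3? ✓; end 76 >= 56? ✓; start 49 < 74? ✓ → yes.
N: end 75 > 3? ✓; end 75 >= 56? ✓; start 73 < 74? ✓ → yes.
Q: end 91 > 3? ✓; end 91 >= 56? ✓; start 62 < 74? ✓ → yes.
Z: end 57 > 3? ✓; end 57 >= 56? ✓; start 42 < 74? ✓ → yes.
Result: A, H, N, Q, Z.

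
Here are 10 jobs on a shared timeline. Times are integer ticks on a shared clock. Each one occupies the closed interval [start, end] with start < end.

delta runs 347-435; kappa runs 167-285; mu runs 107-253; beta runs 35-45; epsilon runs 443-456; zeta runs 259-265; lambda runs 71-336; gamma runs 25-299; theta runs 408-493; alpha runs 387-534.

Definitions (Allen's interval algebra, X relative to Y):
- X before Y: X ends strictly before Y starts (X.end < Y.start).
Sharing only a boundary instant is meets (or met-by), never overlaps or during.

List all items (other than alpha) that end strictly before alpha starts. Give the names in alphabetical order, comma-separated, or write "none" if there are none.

beta, gamma, kappa, lambda, mu, zeta

Target alpha = [387, 534].
beta [35, 45] → before → yes.
delta [347, 435] → overlaps → no.
epsilon [443, 456] → during → no.
gamma [25, 299] → before → yes.
kappa [167, 285] → before → yes.
lambda [71, 336] → before → yes.
mu [107, 253] → before → yes.
theta [408, 493] → during → no.
zeta [259, 265] → before → yes.
Result: beta, gamma, kappa, lambda, mu, zeta.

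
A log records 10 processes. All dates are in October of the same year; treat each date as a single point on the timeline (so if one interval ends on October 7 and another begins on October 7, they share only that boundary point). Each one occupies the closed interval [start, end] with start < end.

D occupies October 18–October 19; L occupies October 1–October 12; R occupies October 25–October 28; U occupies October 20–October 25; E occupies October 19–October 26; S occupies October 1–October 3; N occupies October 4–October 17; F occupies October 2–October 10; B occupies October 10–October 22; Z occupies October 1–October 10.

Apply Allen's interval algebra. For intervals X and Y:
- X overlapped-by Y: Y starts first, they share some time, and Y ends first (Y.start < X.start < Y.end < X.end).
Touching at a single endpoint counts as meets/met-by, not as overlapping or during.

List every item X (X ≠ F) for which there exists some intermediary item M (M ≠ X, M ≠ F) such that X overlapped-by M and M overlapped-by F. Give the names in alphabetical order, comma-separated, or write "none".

Target F = [October 2, October 10].
Intermediaries M with M overlapped-by F: N.
Via N — items with X overlapped-by N: B.
Union: B.

B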